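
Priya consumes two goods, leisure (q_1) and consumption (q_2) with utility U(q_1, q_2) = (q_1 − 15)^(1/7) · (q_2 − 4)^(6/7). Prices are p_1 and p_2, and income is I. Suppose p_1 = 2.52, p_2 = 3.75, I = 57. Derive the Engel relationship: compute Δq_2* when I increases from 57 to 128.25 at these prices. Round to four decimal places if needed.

Δq_2* = 16.2857

Let q_1' = q_1−15, q_2' = q_2−4. MRS = (1/6)·q_2'/q_1' = p_1/p_2.
Substituting into the budget: q_1* = 15 + 1/7·(I − 15·p_1 − 4·p_2)/p_1, and q_2* = 4 + 6/7·(…)/p_2.
Discretionary income = 57 − 15·2.52 − 4·3.75 = 4.2; q_2* = 4 + 6/7·4.2/3.75 = 4.96.
At I' = 128.25: q_2* = 21.2457. Change: 21.2457 − 4.96 = 16.2857.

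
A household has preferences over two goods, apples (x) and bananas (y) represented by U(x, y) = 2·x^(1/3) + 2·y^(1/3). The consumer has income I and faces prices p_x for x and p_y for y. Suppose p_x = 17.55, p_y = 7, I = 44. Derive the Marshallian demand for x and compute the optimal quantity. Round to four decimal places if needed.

x* = 0.9705

MRS = MU_x/MU_y = (y/x)^(2/3). Set equal to p_x/p_y.
Hence y/x = (p_x/p_y)^(1/(2/3)), i.e. raised to the 1.5 power.
Substitute y = (y/x)·x into the budget: x* = I/(p_x + p_y·(y/x)).
Numerically y/x = 3.9698, so x* = 44/(17.55 + 7·3.9698) = 0.9705.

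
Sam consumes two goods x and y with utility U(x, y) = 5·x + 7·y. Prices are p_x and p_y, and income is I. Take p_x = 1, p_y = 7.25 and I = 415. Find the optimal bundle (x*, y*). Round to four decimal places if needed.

Linear utility — the consumer picks whichever good has higher MU/price: 5/1 = 5 vs 7/7.25 = 0.9655.
x gives more utility per dollar, so spend all income on x: x* = I/p_x, y* = 0.
Numerically: x* = 415, y* = 0.

x* = 415, y* = 0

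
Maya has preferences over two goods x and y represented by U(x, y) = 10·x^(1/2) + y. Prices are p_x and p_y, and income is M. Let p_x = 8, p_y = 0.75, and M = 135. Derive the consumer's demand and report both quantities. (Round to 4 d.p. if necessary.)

x* = 0.2197, y* = 177.6562

Thus x* = (5·p_y/p_x)² — independent of M — with the rest of income spent on y.
Plugging in: x* = (5·0.75/8)² = 0.2197, y* = 177.6562.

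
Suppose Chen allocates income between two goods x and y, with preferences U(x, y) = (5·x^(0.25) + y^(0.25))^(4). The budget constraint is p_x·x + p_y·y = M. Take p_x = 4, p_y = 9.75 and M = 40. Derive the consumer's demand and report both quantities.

x* = 9.2004, y* = 0.328

MU_x ∝ 5·x^(-0.75), MU_y ∝ y^(-0.75), so MRS = 5·(y/x)^(0.75) = p_x/p_y.
Solve for the ratio: y/x = [(1/5)·p_x/p_y]^(4/3).
With the ratio pinned down, the budget gives x* = M/(p_x + p_y·(y/x)) and y* = (y/x)·x*.
Numerically y/x = 0.035654, so x* = 40/(4 + 9.75·0.035654) = 9.2004 and y* = 0.035654·9.2004 = 0.328.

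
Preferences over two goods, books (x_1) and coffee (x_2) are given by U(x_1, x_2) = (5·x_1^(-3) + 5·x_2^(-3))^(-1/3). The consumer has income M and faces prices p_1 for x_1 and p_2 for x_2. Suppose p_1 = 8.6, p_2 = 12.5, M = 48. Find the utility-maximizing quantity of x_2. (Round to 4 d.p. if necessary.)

MU_x_1 ∝ 5·x_1^(-4), MU_x_2 ∝ 5·x_2^(-4), so MRS = (x_2/x_1)^(4) = p_1/p_2.
Hence x_2/x_1 = (p_1/p_2)^(1/(4)), i.e. raised to the 0.25 power.
Substitute x_2 = (x_2/x_1)·x_1 into the budget: x_1* = M/(p_1 + p_2·(x_2/x_1)).
Numerically x_2/x_1 = 0.910746, so x_1* = 48/(8.6 + 12.5·0.910746) = 2.4019 and x_2* = 0.910746·2.4019 = 2.1875.

x_2* = 2.1875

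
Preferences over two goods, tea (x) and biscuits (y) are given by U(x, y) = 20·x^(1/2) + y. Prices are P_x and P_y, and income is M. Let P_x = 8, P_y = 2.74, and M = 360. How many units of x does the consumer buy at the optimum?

Set MRS = P_x/P_y: 10·x^(−1/2) = P_x/P_y.
Solve: √x = 10·P_y/P_x, so x*(P_x,P_y) = (10·P_y/P_x)², and y* = (M − P_x·x*)/P_y.
Plugging in: x* = (10·2.74/8)² = 11.7306.

x* = 11.7306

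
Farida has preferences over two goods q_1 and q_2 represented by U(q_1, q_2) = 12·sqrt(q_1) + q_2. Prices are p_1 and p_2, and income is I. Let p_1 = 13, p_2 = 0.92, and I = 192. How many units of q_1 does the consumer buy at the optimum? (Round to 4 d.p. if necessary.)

q_1* = 0.1803

MU_q_1 = 6/√q_1, MU_q_2 = 1. Tangency: 6/√q_1 = p_1/p_2.
Thus q_1* = (6·p_2/p_1)² — independent of I — with the rest of income spent on q_2.
Plugging in: q_1* = (6·0.92/13)² = 0.1803.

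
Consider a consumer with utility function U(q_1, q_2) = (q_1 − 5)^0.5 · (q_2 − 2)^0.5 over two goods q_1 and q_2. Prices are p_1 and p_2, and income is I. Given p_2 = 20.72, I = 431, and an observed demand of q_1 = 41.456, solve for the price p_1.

MRS = (q_2−2)/(q_1−5). Tangency with p_1/p_2 gives q_2−2 = (p_1/p_2)·(q_1−5).
After buying the subsistence bundle (5, 2), a share 0.5 of the remaining income goes to q_1: q_1* = 5 + 0.5·(I − 5p_1 − 2p_2)/p_1.
Set q_1* = 41.456 in the demand function and solve for p_1: p_1 = 5.

p_1 = 5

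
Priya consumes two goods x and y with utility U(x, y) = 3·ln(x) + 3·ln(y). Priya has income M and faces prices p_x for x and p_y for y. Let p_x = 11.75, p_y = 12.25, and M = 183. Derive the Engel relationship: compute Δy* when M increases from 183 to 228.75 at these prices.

MU_x/MU_y = (3·y)/(3·x); tangency sets this equal to p_x/p_y.
So 3·p_y·y = 3·p_x·x; combined with the budget, a share 0.5 of income goes to x.
Demand: x*(p_x,p_y,M) = 0.5·M/p_x and y* = 0.5·M/p_y.
At p_x=11.75, p_y=12.25, M=183: y* = 0.5·183/12.25 = 7.4694.
At M' = 228.75: y* = 9.3367. Change: 9.3367 − 7.4694 = 1.8673.

Δy* = 1.8673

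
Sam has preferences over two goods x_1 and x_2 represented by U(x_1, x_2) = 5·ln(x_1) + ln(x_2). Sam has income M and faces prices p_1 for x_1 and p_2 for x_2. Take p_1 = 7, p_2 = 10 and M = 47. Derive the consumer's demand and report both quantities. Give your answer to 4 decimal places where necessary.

x_1* = 5.5952, x_2* = 0.7833

MU_x_1/MU_x_2 = (5·x_2)/(x_1); tangency sets this equal to p_1/p_2.
So 5·p_2·x_2 = p_1·x_1; combined with the budget, a share 5/6 of income goes to x_1.
Demand: x_1*(p_1,p_2,M) = 5/6·M/p_1 and x_2* = 1/6·M/p_2.
At p_1=7, p_2=10, M=47: x_1* = 5/6·47/7 = 5.5952, x_2* = 0.7833.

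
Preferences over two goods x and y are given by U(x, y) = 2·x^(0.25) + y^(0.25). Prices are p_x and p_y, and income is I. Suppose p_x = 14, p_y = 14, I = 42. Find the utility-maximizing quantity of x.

From the CES first-order condition, 2·(y/x)^(0.75) = p_x/p_y.
Solve for the ratio: y/x = [(1/2)·p_x/p_y]^(4/3).
With the ratio pinned down, the budget gives x* = I/(p_x + p_y·(y/x)) and y* = (y/x)·x*.
Numerically y/x = 0.39685, so x* = 42/(14 + 14·0.39685) = 2.1477.

x* = 2.1477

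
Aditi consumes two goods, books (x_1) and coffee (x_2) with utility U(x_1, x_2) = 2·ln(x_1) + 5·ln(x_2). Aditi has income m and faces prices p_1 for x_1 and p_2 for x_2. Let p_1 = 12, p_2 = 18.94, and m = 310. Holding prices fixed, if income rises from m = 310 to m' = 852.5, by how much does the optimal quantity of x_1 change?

Δx_1* = 12.9167

MU_x_1/MU_x_2 = (2·x_2)/(5·x_1); tangency sets this equal to p_1/p_2.
So 2·p_2·x_2 = 5·p_1·x_1; combined with the budget, a share 2/7 of income goes to x_1.
Demand: x_1*(p_1,p_2,m) = 2/7·m/p_1 and x_2* = 5/7·m/p_2.
At p_1=12, p_2=18.94, m=310: x_1* = 2/7·310/12 = 7.381.
At m' = 852.5: x_1* = 20.2976. Change: 20.2976 − 7.381 = 12.9167.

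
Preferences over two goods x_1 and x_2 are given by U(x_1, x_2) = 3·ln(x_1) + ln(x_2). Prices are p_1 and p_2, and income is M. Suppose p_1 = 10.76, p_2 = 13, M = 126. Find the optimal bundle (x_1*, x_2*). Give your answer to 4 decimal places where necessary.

Tangency: MRS = 3·x_2/x_1 = p_1/p_2.
Rearranging, p_2·x_2 = (1/3)·p_1·x_1. Substituting into the budget gives p_1·x_1·(1 + (1/3)) = M.
Demand: x_1*(p_1,p_2,M) = 0.75·M/p_1 and x_2* = 0.25·M/p_2.
At p_1=10.76, p_2=13, M=126: x_1* = 0.75·126/10.76 = 8.7825, x_2* = 2.4231.

x_1* = 8.7825, x_2* = 2.4231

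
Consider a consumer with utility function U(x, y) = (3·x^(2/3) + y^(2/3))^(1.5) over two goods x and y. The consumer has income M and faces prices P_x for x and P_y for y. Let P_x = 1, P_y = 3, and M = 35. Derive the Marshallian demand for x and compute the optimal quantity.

With the ratio pinned down, the budget gives x* = M/(P_x + P_y·(y/x)) and y* = (y/x)·x*.
Numerically y/x = 0.001372, so x* = 35/(1 + 3·0.001372) = 34.8566.

x* = 34.8566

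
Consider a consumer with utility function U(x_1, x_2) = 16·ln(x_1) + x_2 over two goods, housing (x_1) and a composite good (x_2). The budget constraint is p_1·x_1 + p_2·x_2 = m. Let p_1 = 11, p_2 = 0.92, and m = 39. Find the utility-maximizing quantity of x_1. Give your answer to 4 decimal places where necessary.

x_1* = 1.3382

Set MRS = p_1/p_2: (16/x_1)/1 = p_1/p_2.
So x_1*(p_1,p_2) = 16·p_2/p_1, independent of income; and x_2* = (m − 16·p_2)/p_2.
At the given prices: x_1* = 16·0.92/11 = 1.3382.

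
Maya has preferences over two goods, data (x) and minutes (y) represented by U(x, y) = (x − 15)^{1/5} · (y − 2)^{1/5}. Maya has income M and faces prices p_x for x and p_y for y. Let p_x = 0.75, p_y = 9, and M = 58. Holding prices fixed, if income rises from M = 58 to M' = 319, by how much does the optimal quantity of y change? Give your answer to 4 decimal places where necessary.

Substituting into the budget: x* = 15 + 0.5·(M − 15·p_x − 2·p_y)/p_x, and y* = 2 + 0.5·(…)/p_y.
Discretionary income = 58 − 15·0.75 − 2·9 = 28.75; y* = 2 + 0.5·28.75/9 = 3.5972.
At M' = 319: y* = 18.0972. Change: 18.0972 − 3.5972 = 14.5.

Δy* = 14.5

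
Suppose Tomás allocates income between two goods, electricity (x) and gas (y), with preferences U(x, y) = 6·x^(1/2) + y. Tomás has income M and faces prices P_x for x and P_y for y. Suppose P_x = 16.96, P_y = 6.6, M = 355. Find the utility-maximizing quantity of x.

Set MRS = P_x/P_y: 3·x^(−1/2) = P_x/P_y.
Solve: √x = 3·P_y/P_x, so x*(P_x,P_y) = (3·P_y/P_x)², and y* = (M − P_x·x*)/P_y.
Plugging in: x* = (3·6.6/16.96)² = 1.3629.

x* = 1.3629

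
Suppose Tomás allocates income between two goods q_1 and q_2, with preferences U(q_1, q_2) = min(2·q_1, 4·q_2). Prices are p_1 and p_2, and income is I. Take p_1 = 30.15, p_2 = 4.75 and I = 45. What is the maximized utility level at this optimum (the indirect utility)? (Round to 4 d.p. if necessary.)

With perfect complements, no substitution: consume in ratio q_1:q_2 = 4:2.
Budget: p_1·q_1 + p_2·(1/2)·q_1 = I, so (4·p_1 + 2·p_2)·q_1 = 4·I.
Demand: q_1*(p_1,p_2,I) = 4·I/(4·p_1 + 2·p_2), q_2* = 2·I/(4·p_1 + 2·p_2).
Here 4·30.15 + 2·4.75 = 130.1, giving q_1* = 1.3836 and q_2* = 0.6918.
Utility at the optimum: U(1.3836, 0.6918) = 2.7671.

V = 2.7671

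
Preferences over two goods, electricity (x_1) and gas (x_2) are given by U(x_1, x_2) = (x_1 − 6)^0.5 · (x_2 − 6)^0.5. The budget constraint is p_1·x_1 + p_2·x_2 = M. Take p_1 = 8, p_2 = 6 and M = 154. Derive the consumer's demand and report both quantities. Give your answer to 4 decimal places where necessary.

x_1* = 10.375, x_2* = 11.8333

Let x_1' = x_1−6, x_2' = x_2−6. MRS = x_2'/x_1' = p_1/p_2.
After buying the subsistence bundle (6, 6), a share 0.5 of the remaining income goes to x_1: x_1* = 6 + 0.5·(M − 6p_1 − 6p_2)/p_1.
Discretionary income = 154 − 6·8 − 6·6 = 70; x_1* = 6 + 0.5·70/8 = 10.375; x_2* = 6 + 0.5·70/6 = 11.8333.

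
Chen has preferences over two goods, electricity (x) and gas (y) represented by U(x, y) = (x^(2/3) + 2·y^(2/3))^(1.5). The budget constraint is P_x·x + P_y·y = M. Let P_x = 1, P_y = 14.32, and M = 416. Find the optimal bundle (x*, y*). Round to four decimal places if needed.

x* = 400.3802, y* = 1.0908

MU_x ∝ x^(-1/3), MU_y ∝ 2·y^(-1/3), so MRS = (1/2)·(y/x)^(1/3) = P_x/P_y.
Solve for the ratio: y/x = [2·P_x/P_y]^(3).
With the ratio pinned down, the budget gives x* = M/(P_x + P_y·(y/x)) and y* = (y/x)·x*.
Numerically y/x = 0.002724, so x* = 416/(1 + 14.32·0.002724) = 400.3802 and y* = 0.002724·400.3802 = 1.0908.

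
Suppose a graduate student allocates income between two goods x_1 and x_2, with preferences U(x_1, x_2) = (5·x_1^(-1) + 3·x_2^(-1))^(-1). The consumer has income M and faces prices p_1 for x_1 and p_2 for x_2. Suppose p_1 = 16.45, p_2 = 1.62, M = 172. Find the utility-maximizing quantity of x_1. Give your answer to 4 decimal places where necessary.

x_1* = 8.4113

With the ratio pinned down, the budget gives x_1* = M/(p_1 + p_2·(x_2/x_1)) and x_2* = (x_2/x_1)·x_1*.
Numerically x_2/x_1 = 2.468318, so x_1* = 172/(16.45 + 1.62·2.468318) = 8.4113.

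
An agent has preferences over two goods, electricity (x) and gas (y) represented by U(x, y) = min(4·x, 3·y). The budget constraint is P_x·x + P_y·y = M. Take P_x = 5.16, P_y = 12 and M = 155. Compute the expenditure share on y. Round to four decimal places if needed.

share on y = 0.7561

Demand: x*(P_x,P_y,M) = 3·M/(3·P_x + 4·P_y), y* = 4·M/(3·P_x + 4·P_y).
Here 3·5.16 + 4·12 = 63.48, giving x* = 7.3251 and y* = 9.7669.
Expenditure on y: 12·9.7669 = 117.2023; share = 0.7561.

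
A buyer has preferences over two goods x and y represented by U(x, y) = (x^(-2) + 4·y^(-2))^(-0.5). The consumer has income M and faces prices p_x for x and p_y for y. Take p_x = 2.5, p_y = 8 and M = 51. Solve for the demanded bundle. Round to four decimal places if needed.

Substitute y = (y/x)·x into the budget: x* = M/(p_x + p_y·(y/x)).
Numerically y/x = 1.077217, so x* = 51/(2.5 + 8·1.077217) = 4.5873 and y* = 1.077217·4.5873 = 4.9415.

x* = 4.5873, y* = 4.9415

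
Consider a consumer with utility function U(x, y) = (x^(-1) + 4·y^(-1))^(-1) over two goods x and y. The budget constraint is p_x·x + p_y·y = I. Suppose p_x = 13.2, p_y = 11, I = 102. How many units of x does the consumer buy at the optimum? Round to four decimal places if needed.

x* = 2.7346

MU_x ∝ x^(-2), MU_y ∝ 4·y^(-2), so MRS = (1/4)·(y/x)^(2) = p_x/p_y.
Solve for the ratio: y/x = [4·p_x/p_y]^(0.5).
With the ratio pinned down, the budget gives x* = I/(p_x + p_y·(y/x)) and y* = (y/x)·x*.
Numerically y/x = 2.19089, so x* = 102/(13.2 + 11·2.19089) = 2.7346.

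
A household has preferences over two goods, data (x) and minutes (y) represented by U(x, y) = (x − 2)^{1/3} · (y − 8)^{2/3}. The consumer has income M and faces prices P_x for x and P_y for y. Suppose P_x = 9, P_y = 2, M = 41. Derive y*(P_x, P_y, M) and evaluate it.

Discretionary income = 41 − 2·9 − 8·2 = 7; y* = 8 + 2/3·7/2 = 10.3333.

y* = 10.3333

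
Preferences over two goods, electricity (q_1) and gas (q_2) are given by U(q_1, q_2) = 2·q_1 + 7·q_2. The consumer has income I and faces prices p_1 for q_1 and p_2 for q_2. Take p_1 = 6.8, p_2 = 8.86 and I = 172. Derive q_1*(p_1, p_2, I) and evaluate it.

q_1* = 0

Perfect substitutes: compare marginal utility per dollar. 2/p_1 vs 7/p_2 → 0.2941 vs 0.7901.
q_2 gives more utility per dollar, so spend all income on q_2: q_2* = I/p_2, q_1* = 0.
Numerically: q_1* = 0, q_2* = 19.4131.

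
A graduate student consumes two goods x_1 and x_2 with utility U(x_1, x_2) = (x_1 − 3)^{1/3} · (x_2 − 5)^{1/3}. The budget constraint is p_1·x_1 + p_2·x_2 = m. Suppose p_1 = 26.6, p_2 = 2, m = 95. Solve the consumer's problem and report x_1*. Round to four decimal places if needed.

Let x_1' = x_1−3, x_2' = x_2−5. MRS = x_2'/x_1' = p_1/p_2.
After buying the subsistence bundle (3, 5), a share 0.5 of the remaining income goes to x_1: x_1* = 3 + 0.5·(m − 3p_1 − 5p_2)/p_1.
Discretionary income = 95 − 3·26.6 − 5·2 = 5.2; x_1* = 3 + 0.5·5.2/26.6 = 3.0977.

x_1* = 3.0977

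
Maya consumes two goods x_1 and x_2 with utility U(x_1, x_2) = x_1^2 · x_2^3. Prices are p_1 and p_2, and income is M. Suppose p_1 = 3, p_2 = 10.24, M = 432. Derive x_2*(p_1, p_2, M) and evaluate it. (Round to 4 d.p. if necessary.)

x_2* = 25.3125

MU_x_1/MU_x_2 = (2·x_2)/(3·x_1); tangency sets this equal to p_1/p_2.
So 2·p_2·x_2 = 3·p_1·x_1; combined with the budget, a share 0.4 of income goes to x_1.
Demand: x_1*(p_1,p_2,M) = 0.4·M/p_1 and x_2* = 0.6·M/p_2.
At p_1=3, p_2=10.24, M=432: x_2* = 0.6·432/10.24 = 25.3125.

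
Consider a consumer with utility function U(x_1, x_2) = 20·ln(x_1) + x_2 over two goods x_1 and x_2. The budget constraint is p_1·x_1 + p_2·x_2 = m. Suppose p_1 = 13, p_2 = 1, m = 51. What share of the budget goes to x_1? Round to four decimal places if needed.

share on x_1 = 0.3922

MU_x_1 = 20/x_1, MU_x_2 = 1. Tangency: 20/x_1 = p_1/p_2.
So x_1*(p_1,p_2) = 20·p_2/p_1, independent of income; and x_2* = (m − 20·p_2)/p_2.
At the given prices: x_1* = 20·1/13 = 1.5385, and x_2* = 31.
Expenditure on x_1: 13·1.5385 = 20; share = 0.3922.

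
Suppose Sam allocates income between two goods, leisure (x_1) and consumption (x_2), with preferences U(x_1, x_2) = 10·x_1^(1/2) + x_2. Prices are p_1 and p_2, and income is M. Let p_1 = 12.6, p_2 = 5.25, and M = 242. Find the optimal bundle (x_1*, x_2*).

x_1* = 4.3403, x_2* = 35.6786

Set MRS = p_1/p_2: 5·x_1^(−1/2) = p_1/p_2.
Thus x_1* = (5·p_2/p_1)² — independent of M — with the rest of income spent on x_2.
Plugging in: x_1* = (5·5.25/12.6)² = 4.3403, x_2* = 35.6786.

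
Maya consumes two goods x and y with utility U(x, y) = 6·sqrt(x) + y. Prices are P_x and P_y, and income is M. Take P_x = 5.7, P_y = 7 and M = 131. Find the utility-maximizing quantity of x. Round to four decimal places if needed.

x* = 13.5734

MU_x = 3/√x, MU_y = 1. Tangency: 3/√x = P_x/P_y.
Thus x* = (3·P_y/P_x)² — independent of M — with the rest of income spent on y.
Plugging in: x* = (3·7/5.7)² = 13.5734.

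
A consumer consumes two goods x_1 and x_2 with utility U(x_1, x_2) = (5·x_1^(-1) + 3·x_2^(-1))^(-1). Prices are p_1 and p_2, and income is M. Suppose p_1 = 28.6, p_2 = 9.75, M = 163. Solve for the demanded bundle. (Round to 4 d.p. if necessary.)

x_1* = 3.9244, x_2* = 5.2063

MRS = MU_x_1/MU_x_2 = (5/3)·(x_2/x_1)^(2). Set equal to p_1/p_2.
Hence x_2/x_1 = ((3/5)·p_1/p_2)^(1/(2)), i.e. raised to the 0.5 power.
Substitute x_2 = (x_2/x_1)·x_1 into the budget: x_1* = M/(p_1 + p_2·(x_2/x_1)).
Numerically x_2/x_1 = 1.32665, so x_1* = 163/(28.6 + 9.75·1.32665) = 3.9244 and x_2* = 1.32665·3.9244 = 5.2063.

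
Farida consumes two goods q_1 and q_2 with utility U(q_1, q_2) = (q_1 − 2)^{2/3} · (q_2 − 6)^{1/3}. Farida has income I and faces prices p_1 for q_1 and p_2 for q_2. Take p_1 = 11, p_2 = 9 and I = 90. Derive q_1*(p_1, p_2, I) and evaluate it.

q_1* = 2.8485

This is Cobb-Douglas in (q_1−2, q_2−6): tangency gives 2/3·p_2·(q_2−6) = 1/3·p_1·(q_1−2).
After buying the subsistence bundle (2, 6), a share 2/3 of the remaining income goes to q_1: q_1* = 2 + 2/3·(I − 2p_1 − 6p_2)/p_1.
Discretionary income = 90 − 2·11 − 6·9 = 14; q_1* = 2 + 2/3·14/11 = 2.8485.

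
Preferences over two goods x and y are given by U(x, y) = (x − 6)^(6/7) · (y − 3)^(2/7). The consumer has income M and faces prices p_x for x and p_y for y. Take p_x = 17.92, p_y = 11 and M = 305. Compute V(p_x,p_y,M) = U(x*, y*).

Let x' = x−6, y' = y−3. MRS = 3·y'/x' = p_x/p_y.
Substituting into the budget: x* = 6 + 0.75·(M − 6·p_x − 3·p_y)/p_x, and y* = 3 + 0.25·(…)/p_y.
Discretionary income = 305 − 6·17.92 − 3·11 = 164.48; x* = 6 + 0.75·164.48/17.92 = 12.8839; y* = 3 + 0.25·164.48/11 = 6.7382.
Utility at the optimum: U(12.8839, 6.7382) = 7.6166.

V = 7.6166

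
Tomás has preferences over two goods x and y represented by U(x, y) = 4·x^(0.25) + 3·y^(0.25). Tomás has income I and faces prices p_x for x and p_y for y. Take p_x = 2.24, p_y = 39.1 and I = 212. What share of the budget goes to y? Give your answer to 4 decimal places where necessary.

Substitute y = (y/x)·x into the budget: x* = I/(p_x + p_y·(y/x)).
Numerically y/x = 0.015049, so x* = 212/(2.24 + 39.1·0.015049) = 74.9535 and y* = 0.015049·74.9535 = 1.128.
Expenditure on y: 39.1·1.128 = 44.1041; share = 0.208.

share on y = 0.208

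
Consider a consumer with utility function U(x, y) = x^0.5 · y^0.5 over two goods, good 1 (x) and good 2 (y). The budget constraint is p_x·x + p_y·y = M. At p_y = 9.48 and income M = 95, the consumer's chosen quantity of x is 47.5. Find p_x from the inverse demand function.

p_x = 1

Tangency: MRS = y/x = p_x/p_y.
So 0.5·p_y·y = 0.5·p_x·x; combined with the budget, a share 0.5 of income goes to x.
Demand: x*(p_x,p_y,M) = 0.5·M/p_x and y* = 0.5·M/p_y.
Set x* = 47.5 in the demand function and solve for p_x: p_x = 1.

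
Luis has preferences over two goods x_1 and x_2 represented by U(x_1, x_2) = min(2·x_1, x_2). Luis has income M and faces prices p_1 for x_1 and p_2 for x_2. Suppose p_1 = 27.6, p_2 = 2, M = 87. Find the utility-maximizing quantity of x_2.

Leontief preferences: the optimum is at the kink where x_1/1 = x_2/2, i.e. x_2 = 2·x_1.
Budget: p_1·x_1 + p_2·2·x_1 = M, so (p_1 + 2·p_2)·x_1 = M.
Demand: x_1*(p_1,p_2,M) = M/(p_1 + 2·p_2), x_2* = 2·M/(p_1 + 2·p_2).
Here 27.6 + 2·2 = 31.6, giving x_2* = 5.5063.

x_2* = 5.5063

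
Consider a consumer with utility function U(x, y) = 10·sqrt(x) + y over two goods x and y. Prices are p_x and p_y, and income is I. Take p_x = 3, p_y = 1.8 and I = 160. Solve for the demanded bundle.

x* = 9, y* = 73.8889

Utility is quasi-linear in y; the FOC for x is 5/√x = p_x/p_y.
Thus x* = (5·p_y/p_x)² — independent of I — with the rest of income spent on y.
Plugging in: x* = (5·1.8/3)² = 9, y* = 73.8889.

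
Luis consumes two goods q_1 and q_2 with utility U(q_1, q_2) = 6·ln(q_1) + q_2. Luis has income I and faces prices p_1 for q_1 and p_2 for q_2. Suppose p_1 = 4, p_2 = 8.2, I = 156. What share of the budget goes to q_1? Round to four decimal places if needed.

share on q_1 = 0.3154

MU_q_1 = 6/q_1, MU_q_2 = 1. Tangency: 6/q_1 = p_1/p_2.
So q_1*(p_1,p_2) = 6·p_2/p_1, independent of income; and q_2* = (I − 6·p_2)/p_2.
At the given prices: q_1* = 6·8.2/4 = 12.3, and q_2* = 13.0244.
Expenditure on q_1: 4·12.3 = 49.2; share = 0.3154.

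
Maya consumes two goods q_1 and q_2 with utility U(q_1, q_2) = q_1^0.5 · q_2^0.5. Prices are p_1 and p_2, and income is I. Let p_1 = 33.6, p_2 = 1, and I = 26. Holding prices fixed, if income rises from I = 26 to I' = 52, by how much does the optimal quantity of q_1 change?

At p_1=33.6, p_2=1, I=26: q_1* = 0.5·26/33.6 = 0.3869.
At I' = 52: q_1* = 0.7738. Change: 0.7738 − 0.3869 = 0.3869.

Δq_1* = 0.3869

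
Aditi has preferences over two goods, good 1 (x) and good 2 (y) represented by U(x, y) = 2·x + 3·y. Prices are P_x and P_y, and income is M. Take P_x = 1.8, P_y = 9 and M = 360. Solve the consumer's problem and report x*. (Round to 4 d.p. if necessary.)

x* = 200

Perfect substitutes: compare marginal utility per dollar. 2/P_x vs 3/P_y → 1.1111 vs 0.3333.
x gives more utility per dollar, so spend all income on x: x* = M/P_x, y* = 0.
Numerically: x* = 200, y* = 0.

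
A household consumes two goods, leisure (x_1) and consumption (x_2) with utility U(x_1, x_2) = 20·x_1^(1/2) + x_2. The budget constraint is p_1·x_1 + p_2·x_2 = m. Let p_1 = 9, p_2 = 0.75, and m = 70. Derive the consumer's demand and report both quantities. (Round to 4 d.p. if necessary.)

x_1* = 0.6944, x_2* = 85

MU_x_1 = 10/√x_1, MU_x_2 = 1. Tangency: 10/√x_1 = p_1/p_2.
Thus x_1* = (10·p_2/p_1)² — independent of m — with the rest of income spent on x_2.
Plugging in: x_1* = (10·0.75/9)² = 0.6944, x_2* = 85.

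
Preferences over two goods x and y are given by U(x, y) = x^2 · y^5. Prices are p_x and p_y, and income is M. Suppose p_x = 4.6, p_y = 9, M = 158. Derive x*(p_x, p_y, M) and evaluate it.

x* = 9.8137

At p_x=4.6, p_y=9, M=158: x* = 2/7·158/4.6 = 9.8137.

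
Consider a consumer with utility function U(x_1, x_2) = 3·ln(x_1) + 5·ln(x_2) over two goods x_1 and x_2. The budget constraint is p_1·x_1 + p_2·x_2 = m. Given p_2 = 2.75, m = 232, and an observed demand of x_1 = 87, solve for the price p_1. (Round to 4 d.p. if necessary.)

p_1 = 1

Tangency: MRS = (3/5)·x_2/x_1 = p_1/p_2.
Rearranging, p_2·x_2 = (5/3)·p_1·x_1. Substituting into the budget gives p_1·x_1·(1 + (5/3)) = m.
Demand: x_1*(p_1,p_2,m) = 0.375·m/p_1 and x_2* = 0.625·m/p_2.
Set x_1* = 87 in the demand function and solve for p_1: p_1 = 1.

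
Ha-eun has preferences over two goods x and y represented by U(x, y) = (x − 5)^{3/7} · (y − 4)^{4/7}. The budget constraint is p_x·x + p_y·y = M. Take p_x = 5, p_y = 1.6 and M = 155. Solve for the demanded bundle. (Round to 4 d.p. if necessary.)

This is Cobb-Douglas in (x−5, y−4): tangency gives 3/7·p_y·(y−4) = 4/7·p_x·(x−5).
Substituting into the budget: x* = 5 + 3/7·(M − 5·p_x − 4·p_y)/p_x, and y* = 4 + 4/7·(…)/p_y.
Discretionary income = 155 − 5·5 − 4·1.6 = 123.6; x* = 5 + 3/7·123.6/5 = 15.5943; y* = 4 + 4/7·123.6/1.6 = 48.1429.

x* = 15.5943, y* = 48.1429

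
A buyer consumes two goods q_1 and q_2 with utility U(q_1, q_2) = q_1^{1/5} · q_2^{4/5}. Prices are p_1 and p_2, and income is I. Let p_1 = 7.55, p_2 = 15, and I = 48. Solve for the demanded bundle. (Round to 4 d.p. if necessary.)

Demand: q_1*(p_1,p_2,I) = 0.2·I/p_1 and q_2* = 0.8·I/p_2.
At p_1=7.55, p_2=15, I=48: q_1* = 0.2·48/7.55 = 1.2715, q_2* = 2.56.

q_1* = 1.2715, q_2* = 2.56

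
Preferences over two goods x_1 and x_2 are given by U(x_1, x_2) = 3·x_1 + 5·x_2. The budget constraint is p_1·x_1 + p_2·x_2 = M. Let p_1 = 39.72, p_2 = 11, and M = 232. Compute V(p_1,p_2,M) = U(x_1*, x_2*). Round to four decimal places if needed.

Linear utility — the consumer picks whichever good has higher MU/price: 3/39.72 = 0.0755 vs 5/11 = 0.4545.
x_2 gives more utility per dollar, so spend all income on x_2: x_2* = M/p_2, x_1* = 0.
Numerically: x_1* = 0, x_2* = 21.0909.
Utility at the optimum: U(0, 21.0909) = 105.4545.

V = 105.4545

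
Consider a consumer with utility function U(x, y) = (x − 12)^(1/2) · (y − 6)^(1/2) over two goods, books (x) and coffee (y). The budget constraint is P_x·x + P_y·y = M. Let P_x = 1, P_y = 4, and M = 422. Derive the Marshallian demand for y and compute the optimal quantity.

y* = 54.25

Let x' = x−12, y' = y−6. MRS = y'/x' = P_x/P_y.
Substituting into the budget: x* = 12 + 0.5·(M − 12·P_x − 6·P_y)/P_x, and y* = 6 + 0.5·(…)/P_y.
Discretionary income = 422 − 12·1 − 6·4 = 386; y* = 6 + 0.5·386/4 = 54.25.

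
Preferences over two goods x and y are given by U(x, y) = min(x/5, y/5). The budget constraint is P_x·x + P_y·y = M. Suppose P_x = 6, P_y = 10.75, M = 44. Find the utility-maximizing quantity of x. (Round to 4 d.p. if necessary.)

x* = 2.6269

Leontief preferences: the optimum is at the kink where x/5 = y/5, i.e. y = x.
Budget: P_x·x + P_y·x = M, so (5·P_x + 5·P_y)·x = 5·M.
Demand: x*(P_x,P_y,M) = 5·M/(5·P_x + 5·P_y), y* = 5·M/(5·P_x + 5·P_y).
Here 5·6 + 5·10.75 = 83.75, giving x* = 2.6269.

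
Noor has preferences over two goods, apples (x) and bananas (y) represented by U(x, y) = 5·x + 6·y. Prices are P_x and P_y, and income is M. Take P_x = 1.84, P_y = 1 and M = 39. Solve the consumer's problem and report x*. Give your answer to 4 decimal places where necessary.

x* = 0

Linear utility — the consumer picks whichever good has higher MU/price: 5/1.84 = 2.7174 vs 6/1 = 6.
y gives more utility per dollar, so spend all income on y: y* = M/P_y, x* = 0.
Numerically: x* = 0, y* = 39.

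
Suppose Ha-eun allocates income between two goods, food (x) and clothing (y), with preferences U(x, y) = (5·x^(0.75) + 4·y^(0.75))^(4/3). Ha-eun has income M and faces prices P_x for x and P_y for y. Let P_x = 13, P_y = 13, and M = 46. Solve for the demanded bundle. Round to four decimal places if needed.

x* = 2.5103, y* = 1.0282

From the CES first-order condition, (5/4)·(y/x)^(0.25) = P_x/P_y.
Solve for the ratio: y/x = [(4/5)·P_x/P_y]^(4).
Substitute y = (y/x)·x into the budget: x* = M/(P_x + P_y·(y/x)).
Numerically y/x = 0.4096, so x* = 46/(13 + 13·0.4096) = 2.5103 and y* = 0.4096·2.5103 = 1.0282.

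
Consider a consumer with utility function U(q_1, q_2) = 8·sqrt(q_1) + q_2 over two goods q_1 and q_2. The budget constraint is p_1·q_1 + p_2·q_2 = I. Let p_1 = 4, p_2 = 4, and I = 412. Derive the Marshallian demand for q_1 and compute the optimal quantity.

Set MRS = p_1/p_2: 4·q_1^(−1/2) = p_1/p_2.
Thus q_1* = (4·p_2/p_1)² — independent of I — with the rest of income spent on q_2.
Plugging in: q_1* = (4·4/4)² = 16.

q_1* = 16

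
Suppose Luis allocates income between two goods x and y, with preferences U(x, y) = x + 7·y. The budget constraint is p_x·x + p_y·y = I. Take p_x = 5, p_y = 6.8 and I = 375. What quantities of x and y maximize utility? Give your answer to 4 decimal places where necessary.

x* = 0, y* = 55.1471

y gives more utility per dollar, so spend all income on y: y* = I/p_y, x* = 0.
Numerically: x* = 0, y* = 55.1471.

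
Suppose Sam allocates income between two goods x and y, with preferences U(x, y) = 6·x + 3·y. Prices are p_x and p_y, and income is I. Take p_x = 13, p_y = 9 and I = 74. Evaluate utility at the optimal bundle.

V = 34.1538

Perfect substitutes: compare marginal utility per dollar. 6/p_x vs 3/p_y → 0.4615 vs 0.3333.
x gives more utility per dollar, so spend all income on x: x* = I/p_x, y* = 0.
Numerically: x* = 5.6923, y* = 0.
Utility at the optimum: U(5.6923, 0) = 34.1538.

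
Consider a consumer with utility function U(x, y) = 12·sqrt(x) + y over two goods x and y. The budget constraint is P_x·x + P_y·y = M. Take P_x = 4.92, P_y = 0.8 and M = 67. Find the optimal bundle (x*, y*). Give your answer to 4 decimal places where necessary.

x* = 0.9518, y* = 77.8963

MU_x = 6/√x, MU_y = 1. Tangency: 6/√x = P_x/P_y.
Solve: √x = 6·P_y/P_x, so x*(P_x,P_y) = (6·P_y/P_x)², and y* = (M − P_x·x*)/P_y.
Plugging in: x* = (6·0.8/4.92)² = 0.9518, y* = 77.8963.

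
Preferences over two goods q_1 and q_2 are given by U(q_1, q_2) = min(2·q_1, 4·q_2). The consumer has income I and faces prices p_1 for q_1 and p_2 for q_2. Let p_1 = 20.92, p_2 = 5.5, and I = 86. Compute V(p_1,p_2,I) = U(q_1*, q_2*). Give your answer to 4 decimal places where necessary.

V = 7.2666

Leontief preferences: the optimum is at the kink where q_1/4 = q_2/2, i.e. q_2 = (1/2)·q_1.
Budget: p_1·q_1 + p_2·(1/2)·q_1 = I, so (4·p_1 + 2·p_2)·q_1 = 4·I.
Demand: q_1*(p_1,p_2,I) = 4·I/(4·p_1 + 2·p_2), q_2* = 2·I/(4·p_1 + 2·p_2).
Here 4·20.92 + 2·5.5 = 94.68, giving q_1* = 3.6333 and q_2* = 1.8166.
Utility at the optimum: U(3.6333, 1.8166) = 7.2666.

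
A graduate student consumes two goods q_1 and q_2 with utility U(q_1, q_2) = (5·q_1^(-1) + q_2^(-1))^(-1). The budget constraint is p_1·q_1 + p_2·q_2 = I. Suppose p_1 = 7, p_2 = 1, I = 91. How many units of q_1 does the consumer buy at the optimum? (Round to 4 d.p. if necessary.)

MU_q_1 ∝ 5·q_1^(-2), MU_q_2 ∝ q_2^(-2), so MRS = 5·(q_2/q_1)^(2) = p_1/p_2.
Solve for the ratio: q_2/q_1 = [(1/5)·p_1/p_2]^(0.5).
With the ratio pinned down, the budget gives q_1* = I/(p_1 + p_2·(q_2/q_1)) and q_2* = (q_2/q_1)·q_1*.
Numerically q_2/q_1 = 1.183216, so q_1* = 91/(7 + 1·1.183216) = 11.1203.

q_1* = 11.1203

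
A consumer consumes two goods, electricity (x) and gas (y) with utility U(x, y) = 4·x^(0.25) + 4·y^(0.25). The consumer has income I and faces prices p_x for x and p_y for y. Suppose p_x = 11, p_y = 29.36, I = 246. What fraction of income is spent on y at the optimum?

MRS = MU_x/MU_y = (y/x)^(0.75). Set equal to p_x/p_y.
Solve for the ratio: y/x = [p_x/p_y]^(4/3).
Substitute y = (y/x)·x into the budget: x* = I/(p_x + p_y·(y/x)).
Numerically y/x = 0.270094, so x* = 246/(11 + 29.36·0.270094) = 12.9953 and y* = 0.270094·12.9953 = 3.5099.
Expenditure on y: 29.36·3.5099 = 103.0521; share = 0.4189.

share on y = 0.4189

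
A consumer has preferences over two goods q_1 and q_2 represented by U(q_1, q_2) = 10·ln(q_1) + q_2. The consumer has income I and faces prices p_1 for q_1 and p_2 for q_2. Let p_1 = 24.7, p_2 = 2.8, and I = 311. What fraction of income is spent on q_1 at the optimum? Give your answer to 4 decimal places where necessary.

share on q_1 = 0.09

MU_q_1 = 10/q_1, MU_q_2 = 1. Tangency: 10/q_1 = p_1/p_2.
So q_1*(p_1,p_2) = 10·p_2/p_1, independent of income; and q_2* = (I − 10·p_2)/p_2.
At the given prices: q_1* = 10·2.8/24.7 = 1.1336, and q_2* = 101.0714.
Expenditure on q_1: 24.7·1.1336 = 28; share = 0.09.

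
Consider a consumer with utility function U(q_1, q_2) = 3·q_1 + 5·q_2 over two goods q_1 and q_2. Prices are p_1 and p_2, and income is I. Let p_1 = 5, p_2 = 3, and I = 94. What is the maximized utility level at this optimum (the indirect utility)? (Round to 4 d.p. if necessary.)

Linear utility — the consumer picks whichever good has higher MU/price: 3/5 = 0.6 vs 5/3 = 1.6667.
q_2 gives more utility per dollar, so spend all income on q_2: q_2* = I/p_2, q_1* = 0.
Numerically: q_1* = 0, q_2* = 31.3333.
Utility at the optimum: U(0, 31.3333) = 156.6667.

V = 156.6667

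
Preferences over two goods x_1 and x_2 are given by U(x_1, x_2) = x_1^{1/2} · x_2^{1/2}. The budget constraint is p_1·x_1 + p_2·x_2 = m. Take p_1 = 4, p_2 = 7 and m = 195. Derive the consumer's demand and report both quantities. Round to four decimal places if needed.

Tangency: MRS = x_2/x_1 = p_1/p_2.
So 0.5·p_2·x_2 = 0.5·p_1·x_1; combined with the budget, a share 0.5 of income goes to x_1.
Demand: x_1*(p_1,p_2,m) = 0.5·m/p_1 and x_2* = 0.5·m/p_2.
At p_1=4, p_2=7, m=195: x_1* = 0.5·195/4 = 24.375, x_2* = 13.9286.

x_1* = 24.375, x_2* = 13.9286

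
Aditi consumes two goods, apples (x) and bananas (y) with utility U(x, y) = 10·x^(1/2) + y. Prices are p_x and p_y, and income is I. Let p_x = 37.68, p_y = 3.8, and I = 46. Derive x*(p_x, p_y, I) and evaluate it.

x* = 0.2543

Utility is quasi-linear in y; the FOC for x is 5/√x = p_x/p_y.
Thus x* = (5·p_y/p_x)² — independent of I — with the rest of income spent on y.
Plugging in: x* = (5·3.8/37.68)² = 0.2543.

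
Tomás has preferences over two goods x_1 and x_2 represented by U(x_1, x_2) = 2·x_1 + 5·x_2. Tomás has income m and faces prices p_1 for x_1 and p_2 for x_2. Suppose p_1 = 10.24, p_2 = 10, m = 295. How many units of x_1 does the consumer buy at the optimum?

Linear utility — the consumer picks whichever good has higher MU/price: 2/10.24 = 0.1953 vs 5/10 = 0.5.
x_2 gives more utility per dollar, so spend all income on x_2: x_2* = m/p_2, x_1* = 0.
Numerically: x_1* = 0, x_2* = 29.5.

x_1* = 0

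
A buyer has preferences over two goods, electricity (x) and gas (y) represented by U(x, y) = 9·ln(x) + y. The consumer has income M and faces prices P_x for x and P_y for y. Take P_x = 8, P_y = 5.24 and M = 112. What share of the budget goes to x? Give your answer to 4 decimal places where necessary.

Set MRS = P_x/P_y: (9/x)/1 = P_x/P_y.
So x*(P_x,P_y) = 9·P_y/P_x, independent of income; and y* = (M − 9·P_y)/P_y.
At the given prices: x* = 9·5.24/8 = 5.895, and y* = 12.374.
Expenditure on x: 8·5.895 = 47.16; share = 0.4211.

share on x = 0.4211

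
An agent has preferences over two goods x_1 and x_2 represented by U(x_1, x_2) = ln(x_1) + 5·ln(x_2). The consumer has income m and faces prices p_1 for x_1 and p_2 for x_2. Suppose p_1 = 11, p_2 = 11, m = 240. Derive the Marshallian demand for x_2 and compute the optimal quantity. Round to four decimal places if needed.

x_2* = 18.1818

MU_x_1/MU_x_2 = (x_2)/(5·x_1); tangency sets this equal to p_1/p_2.
Rearranging, p_2·x_2 = 5·p_1·x_1. Substituting into the budget gives p_1·x_1·(1 + 5) = m.
Demand: x_1*(p_1,p_2,m) = 1/6·m/p_1 and x_2* = 5/6·m/p_2.
At p_1=11, p_2=11, m=240: x_2* = 5/6·240/11 = 18.1818.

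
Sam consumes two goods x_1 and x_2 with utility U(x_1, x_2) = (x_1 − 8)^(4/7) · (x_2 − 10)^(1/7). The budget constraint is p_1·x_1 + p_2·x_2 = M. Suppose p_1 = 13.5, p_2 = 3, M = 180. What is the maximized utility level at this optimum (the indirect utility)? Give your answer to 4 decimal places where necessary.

V = 1.9506

MRS = 4·(x_2−10)/(x_1−8). Tangency with p_1/p_2 gives x_2−10 = (1/4)·(p_1/p_2)·(x_1−8).
After buying the subsistence bundle (8, 10), a share 0.8 of the remaining income goes to x_1: x_1* = 8 + 0.8·(M − 8p_1 − 10p_2)/p_1.
Discretionary income = 180 − 8·13.5 − 10·3 = 42; x_1* = 8 + 0.8·42/13.5 = 10.4889; x_2* = 10 + 0.2·42/3 = 12.8.
Utility at the optimum: U(10.4889, 12.8) = 1.9506.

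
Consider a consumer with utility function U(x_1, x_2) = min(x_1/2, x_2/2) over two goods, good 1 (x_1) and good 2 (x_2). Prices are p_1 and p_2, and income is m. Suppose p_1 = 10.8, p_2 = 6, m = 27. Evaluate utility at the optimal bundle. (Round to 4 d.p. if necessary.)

With perfect complements, no substitution: consume in ratio x_1:x_2 = 2:2.
Budget: p_1·x_1 + p_2·x_1 = m, so (2·p_1 + 2·p_2)·x_1 = 2·m.
Demand: x_1*(p_1,p_2,m) = 2·m/(2·p_1 + 2·p_2), x_2* = 2·m/(2·p_1 + 2·p_2).
Here 2·10.8 + 2·6 = 33.6, giving x_1* = 1.6071 and x_2* = 1.6071.
Utility at the optimum: U(1.6071, 1.6071) = 0.8036.

V = 0.8036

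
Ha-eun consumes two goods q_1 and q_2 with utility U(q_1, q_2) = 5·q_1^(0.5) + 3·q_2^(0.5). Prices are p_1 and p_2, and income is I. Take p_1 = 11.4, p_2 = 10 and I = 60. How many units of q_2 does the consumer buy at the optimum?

q_2* = 1.7459

Substitute q_2 = (q_2/q_1)·q_1 into the budget: q_1* = I/(p_1 + p_2·(q_2/q_1)).
Numerically q_2/q_1 = 0.467856, so q_1* = 60/(11.4 + 10·0.467856) = 3.7317 and q_2* = 0.467856·3.7317 = 1.7459.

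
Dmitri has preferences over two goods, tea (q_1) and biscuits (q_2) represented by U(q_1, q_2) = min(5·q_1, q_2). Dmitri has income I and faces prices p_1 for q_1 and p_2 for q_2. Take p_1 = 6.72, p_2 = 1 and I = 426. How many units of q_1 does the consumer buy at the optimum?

q_1* = 36.3481

Leontief preferences: the optimum is at the kink where q_1/1 = q_2/5, i.e. q_2 = 5·q_1.
Budget: p_1·q_1 + p_2·5·q_1 = I, so (p_1 + 5·p_2)·q_1 = I.
Demand: q_1*(p_1,p_2,I) = I/(p_1 + 5·p_2), q_2* = 5·I/(p_1 + 5·p_2).
Here 6.72 + 5·1 = 11.72, giving q_1* = 36.3481.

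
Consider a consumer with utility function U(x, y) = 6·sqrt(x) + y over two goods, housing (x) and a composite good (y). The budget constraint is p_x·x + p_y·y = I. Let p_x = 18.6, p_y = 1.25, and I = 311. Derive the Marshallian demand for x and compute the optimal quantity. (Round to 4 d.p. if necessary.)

x* = 0.0406

Thus x* = (3·p_y/p_x)² — independent of I — with the rest of income spent on y.
Plugging in: x* = (3·1.25/18.6)² = 0.0406.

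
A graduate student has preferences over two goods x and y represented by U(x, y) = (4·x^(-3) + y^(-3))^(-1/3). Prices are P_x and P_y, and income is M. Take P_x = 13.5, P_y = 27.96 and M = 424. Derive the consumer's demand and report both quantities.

From the CES first-order condition, 4·(y/x)^(4) = P_x/P_y.
Solve for the ratio: y/x = [(1/4)·P_x/P_y]^(0.25).
Substitute y = (y/x)·x into the budget: x* = M/(P_x + P_y·(y/x)).
Numerically y/x = 0.589433, so x* = 424/(13.5 + 27.96·0.589433) = 14.1425 and y* = 0.589433·14.1425 = 8.3361.

x* = 14.1425, y* = 8.3361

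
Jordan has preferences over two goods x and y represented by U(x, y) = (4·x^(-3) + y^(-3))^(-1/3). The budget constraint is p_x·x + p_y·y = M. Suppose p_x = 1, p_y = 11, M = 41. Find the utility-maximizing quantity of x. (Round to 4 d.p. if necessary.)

MRS = MU_x/MU_y = 4·(y/x)^(4). Set equal to p_x/p_y.
Hence y/x = ((1/4)·p_x/p_y)^(1/(4)), i.e. raised to the 0.25 power.
Substitute y = (y/x)·x into the budget: x* = M/(p_x + p_y·(y/x)).
Numerically y/x = 0.388273, so x* = 41/(1 + 11·0.388273) = 7.7784.

x* = 7.7784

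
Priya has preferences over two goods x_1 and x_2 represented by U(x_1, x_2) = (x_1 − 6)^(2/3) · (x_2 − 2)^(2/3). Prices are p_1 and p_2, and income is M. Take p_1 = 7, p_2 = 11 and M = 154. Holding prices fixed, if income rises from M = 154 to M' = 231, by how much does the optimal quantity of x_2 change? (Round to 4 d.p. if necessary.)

Δx_2* = 3.5

Discretionary income = 154 − 6·7 − 2·11 = 90; x_2* = 2 + 0.5·90/11 = 6.0909.
At M' = 231: x_2* = 9.5909. Change: 9.5909 − 6.0909 = 3.5.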